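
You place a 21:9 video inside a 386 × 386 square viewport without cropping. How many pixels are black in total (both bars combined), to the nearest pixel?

85141 pixels

21:9 is wider than square, so it spans the full width.
Content height = 386 × 9/21 ≈ 165.4286 px.
386 − 165.4286 = 220.5714 px of bars.
Bar area = 220.5714 × 386 ≈ 85141 px.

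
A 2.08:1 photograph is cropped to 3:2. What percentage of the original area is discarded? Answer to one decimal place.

The height stays; only width is cut (since 3:2 is narrower than 2.08:1).
Fraction kept = (1.500)/(2.080) ≈ 72.12%, so 27.88% is lost.

27.9%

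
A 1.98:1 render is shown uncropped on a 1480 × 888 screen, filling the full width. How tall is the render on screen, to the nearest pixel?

That makes the image 747.47 px tall (1480 / 1.980).

747 px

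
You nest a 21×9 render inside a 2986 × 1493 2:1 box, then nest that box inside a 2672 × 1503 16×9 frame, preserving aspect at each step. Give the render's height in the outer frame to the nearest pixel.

1145 px

21×9 in 2986×1493: fills the width, so the render is 2986.00 × 1279.71.
The 2:1 canvas is width-limited in 2672×1503, giving 2672.00 × 1336.00; scale factor 0.8948.
Applying the same ×0.8948: 1279.71 → 1145.14.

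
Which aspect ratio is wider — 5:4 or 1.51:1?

5:4 = 1.25 and 1.51; 1.51 > 1.25.

1.51:1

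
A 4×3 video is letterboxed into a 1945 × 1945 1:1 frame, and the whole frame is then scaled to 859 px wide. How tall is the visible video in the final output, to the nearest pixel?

Fitted into 1945×1945, the video spans the width; its height is 1945 × 3/4 ≈ 1458.75 px.
Scaling 1945 → 859 is ×0.4416, so the height becomes 1458.75 × 0.4416 ≈ 644.25 px.

644 px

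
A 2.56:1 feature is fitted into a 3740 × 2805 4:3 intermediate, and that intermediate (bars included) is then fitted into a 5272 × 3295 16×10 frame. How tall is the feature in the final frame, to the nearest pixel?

1716 px

First fit — 2.56:1 into 3740×2805 spans the width: 3740.00 × 1460.94.
The 4:3 canvas is height-limited in 5272×3295, giving 4393.33 × 3295.00; scale factor 1.1747.
So the feature's height is 1460.94 × 1.1747 ≈ 1716.15.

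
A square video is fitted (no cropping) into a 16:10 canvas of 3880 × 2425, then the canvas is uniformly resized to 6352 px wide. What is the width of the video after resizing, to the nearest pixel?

3970 px

In the 3880×2425 frame the video fills the height: width = 2425 × 1/1 ≈ 2425.00 px.
The frame scales by 6352/3880 = 1.6371; 2425.00 × 1.6371 ≈ 3970.00 px.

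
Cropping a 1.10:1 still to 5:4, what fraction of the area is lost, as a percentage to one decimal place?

12.0%

The width stays; only height is cut (since 5:4 is wider than 1.10:1).
Fraction kept = (1.100)/(1.250) ≈ 88.00%, so 12.00% is lost.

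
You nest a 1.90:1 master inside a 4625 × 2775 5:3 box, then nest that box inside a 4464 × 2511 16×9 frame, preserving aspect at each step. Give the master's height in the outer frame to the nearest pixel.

2203 px

1.90:1 in 4625×2775: fills the width, so the master is 4625.00 × 2434.21.
The 5:3 canvas is height-limited in 4464×2511, giving 4185.00 × 2511.00; scale factor 0.9049.
So the master's height is 2434.21 × 0.9049 ≈ 2202.63.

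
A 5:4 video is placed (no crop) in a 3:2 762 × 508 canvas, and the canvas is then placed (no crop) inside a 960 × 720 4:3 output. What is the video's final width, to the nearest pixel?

800 px

Inside the 762×508 canvas the video is height-limited at 635.00 × 508.00.
The 3:2 canvas is width-limited in 960×720, giving 960.00 × 640.00; scale factor 1.2598.
The video scales with it: width 635.00 × 1.2598 ≈ 800.00.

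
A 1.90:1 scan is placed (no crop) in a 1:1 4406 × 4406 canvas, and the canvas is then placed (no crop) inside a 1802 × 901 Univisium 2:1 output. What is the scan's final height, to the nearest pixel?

474 px

First fit — 1.90:1 into 4406×4406 spans the width: 4406.00 × 2318.95.
1:1 in 1802×901: fills the height, so the intermediate becomes 901.00 × 901.00 — a scale of ×0.2045.
Applying the same ×0.2045: 2318.95 → 474.21.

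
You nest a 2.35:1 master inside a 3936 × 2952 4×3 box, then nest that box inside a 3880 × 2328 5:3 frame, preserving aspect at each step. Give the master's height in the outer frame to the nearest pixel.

2.35:1 in 3936×2952: fills the width, so the master is 3936.00 × 1674.89.
4×3 in 3880×2328: fills the height, so the intermediate becomes 3104.00 × 2328.00 — a scale of ×0.7886.
The master scales with it: height 1674.89 × 0.7886 ≈ 1320.85.

1321 px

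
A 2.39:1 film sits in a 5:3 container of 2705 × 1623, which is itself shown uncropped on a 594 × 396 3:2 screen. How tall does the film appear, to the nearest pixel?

First fit — 2.39:1 into 2705×1623 spans the width: 2705.00 × 1131.80.
The 5:3 canvas is width-limited in 594×396, giving 594.00 × 356.40; scale factor 0.2196.
So the film's height is 1131.80 × 0.2196 ≈ 248.54.

249 px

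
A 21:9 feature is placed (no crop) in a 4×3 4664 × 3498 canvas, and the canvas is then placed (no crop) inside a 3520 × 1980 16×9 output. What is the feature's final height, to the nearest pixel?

First fit — 21:9 into 4664×3498 spans the width: 4664.00 × 1998.86.
Second fit — the 4×3 canvas into 3520×1980 spans the height: 2640.00 × 1980.00 (×0.5660 from 4664×3498).
Applying the same ×0.5660: 1998.86 → 1131.43.

1131 px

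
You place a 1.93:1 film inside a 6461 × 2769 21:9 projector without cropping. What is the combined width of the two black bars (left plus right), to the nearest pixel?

1117 px

1.93:1 (1.930) < 21:9 (2.333), so the film fills the height.
Content width = 2769 × 1.930 ≈ 5344.17 px.
6461 − 5344.17 = 1116.83 px of bars.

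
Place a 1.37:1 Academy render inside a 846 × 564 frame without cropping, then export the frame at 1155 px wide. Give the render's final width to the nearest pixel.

At 846×564 the render is height-limited, so width = 564 × 1.370 ≈ 772.68 px.
Scaling 846 → 1155 is ×1.3652, so the width becomes 772.68 × 1.3652 ≈ 1054.90 px.

1055 px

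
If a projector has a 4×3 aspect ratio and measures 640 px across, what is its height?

640·3/4 = 480.

480 px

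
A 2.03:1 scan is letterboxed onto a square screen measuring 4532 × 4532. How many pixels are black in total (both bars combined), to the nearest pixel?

2.03:1 is wider than square, so it spans the full width.
That makes the image 2232.5123 px tall (4532 / 2.030).
Black = 4532 − 2232.5123 = 2299.4877 px.
Bar area = 2299.4877 × 4532 ≈ 10421278 px.

10421278 pixels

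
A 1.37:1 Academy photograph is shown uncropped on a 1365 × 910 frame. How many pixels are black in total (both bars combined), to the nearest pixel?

1.37:1 Academy is narrower than 3×2, so it spans the full height.
The photograph is 910 × 1.370 ≈ 1246.7000 px wide.
1365 − 1246.7000 = 118.3000 px of bars.
Bar area = 118.3000 × 910 ≈ 107653 px.

107653 pixels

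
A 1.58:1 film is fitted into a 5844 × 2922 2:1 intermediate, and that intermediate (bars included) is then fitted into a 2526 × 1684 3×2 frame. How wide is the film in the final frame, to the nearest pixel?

1.58:1 in 5844×2922: fills the height, so the film is 4616.76 × 2922.00.
The 2:1 canvas is width-limited in 2526×1684, giving 2526.00 × 1263.00; scale factor 0.4322.
Applying the same ×0.4322: 4616.76 → 1995.54.

1996 px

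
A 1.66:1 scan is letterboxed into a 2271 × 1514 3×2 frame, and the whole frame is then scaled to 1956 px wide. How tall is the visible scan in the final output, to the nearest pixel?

At 2271×1514 the scan is width-limited, so height = 2271 / 1.660 ≈ 1368.07 px.
The frame scales by 1956/2271 = 0.8613; 1368.07 × 0.8613 ≈ 1178.31 px.

1178 px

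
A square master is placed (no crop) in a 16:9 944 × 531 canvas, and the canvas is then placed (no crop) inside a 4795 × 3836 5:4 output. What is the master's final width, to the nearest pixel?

2697 px

First fit — square into 944×531 spans the height: 531.00 × 531.00.
16:9 in 4795×3836: fills the width, so the intermediate becomes 4795.00 × 2697.19 — a scale of ×5.0794.
Applying the same ×5.0794: 531.00 → 2697.19.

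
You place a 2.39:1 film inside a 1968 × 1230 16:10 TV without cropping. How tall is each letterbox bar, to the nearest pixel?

Since 2.390 > 1.600, the film is width-limited.
That makes the image 823.43 px tall (1968 / 2.390).
Leftover height: 1230 − 823.43 = 406.57 px → 203.28 each side.

203 px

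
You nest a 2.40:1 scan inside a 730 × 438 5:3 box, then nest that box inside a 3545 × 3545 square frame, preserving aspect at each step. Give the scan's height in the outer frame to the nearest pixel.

1477 px

Inside the 730×438 canvas the scan is width-limited at 730.00 × 304.17.
The 5:3 canvas is width-limited in 3545×3545, giving 3545.00 × 2127.00; scale factor 4.8562.
So the scan's height is 304.17 × 4.8562 ≈ 1477.08.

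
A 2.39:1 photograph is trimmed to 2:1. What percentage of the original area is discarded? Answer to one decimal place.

16.3%

2:1 is narrower than 2.39:1, so the crop keeps the full height and trims the width.
Area ratio = (2.000)/(2.390) = 83.68%; the remaining 16.32% is cropped out.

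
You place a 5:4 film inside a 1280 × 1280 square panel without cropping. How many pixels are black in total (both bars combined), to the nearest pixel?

327680 pixels

5:4 is wider than square, so it spans the full width.
Content height = 1280 × 4/5 ≈ 1024.0000 px.
Black = 1280 − 1024.0000 = 256.0000 px.
That's 256.0000 × 1280 ≈ 327680 black pixels.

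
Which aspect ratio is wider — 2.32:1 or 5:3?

2.32:1

2.32 and 5:3 = 1.667; 2.32 > 1.667.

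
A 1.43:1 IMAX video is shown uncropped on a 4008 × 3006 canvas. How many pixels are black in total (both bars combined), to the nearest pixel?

814437 pixels

1.43:1 IMAX (1.430) > 4:3 (1.333), so the video fills the width.
Content height = 4008 / 1.430 ≈ 2802.7972 px.
Black = 3006 − 2802.7972 = 203.2028 px.
That's 203.2028 × 4008 ≈ 814437 black pixels.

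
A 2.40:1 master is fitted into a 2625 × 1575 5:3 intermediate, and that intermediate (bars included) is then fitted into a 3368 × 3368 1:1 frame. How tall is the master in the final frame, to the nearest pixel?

Inside the 2625×1575 canvas the master is width-limited at 2625.00 × 1093.75.
Second fit — the 5:3 canvas into 3368×3368 spans the width: 3368.00 × 2020.80 (×1.2830 from 2625×1575).
The master scales with it: height 1093.75 × 1.2830 ≈ 1403.33.

1403 px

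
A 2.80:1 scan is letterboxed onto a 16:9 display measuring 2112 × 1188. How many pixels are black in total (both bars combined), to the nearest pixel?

2.80:1 (2.800) > 16:9 (1.778), so the scan fills the width.
Content height = 2112 / 2.800 ≈ 754.2857 px.
Leftover height: 1188 − 754.2857 = 433.7143 px.
Bar area = 433.7143 × 2112 ≈ 916005 px.

916005 pixels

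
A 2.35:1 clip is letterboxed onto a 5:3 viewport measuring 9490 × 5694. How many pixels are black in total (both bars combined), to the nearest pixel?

Since 2.350 > 1.667, the clip is width-limited.
The clip is 9490 / 2.350 ≈ 4038.2979 px tall.
Leftover height: 5694 − 4038.2979 = 1655.7021 px.
That's 1655.7021 × 9490 ≈ 15712613 black pixels.

15712613 pixels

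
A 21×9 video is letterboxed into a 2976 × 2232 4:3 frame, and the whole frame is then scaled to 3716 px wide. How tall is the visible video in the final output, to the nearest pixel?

1593 px

At 2976×2232 the video is width-limited, so height = 2976 × 9/21 ≈ 1275.43 px.
The frame scales by 3716/2976 = 1.2487; 1275.43 × 1.2487 ≈ 1592.57 px.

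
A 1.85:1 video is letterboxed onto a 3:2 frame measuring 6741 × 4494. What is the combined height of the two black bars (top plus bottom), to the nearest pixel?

Since 1.850 > 1.500, the video is width-limited.
The video is 6741 / 1.850 ≈ 3643.78 px tall.
Leftover height: 4494 − 3643.78 = 850.22 px.

850 px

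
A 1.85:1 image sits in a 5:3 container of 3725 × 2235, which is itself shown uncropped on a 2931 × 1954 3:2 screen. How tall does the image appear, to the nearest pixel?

1584 px

1.85:1 in 3725×2235: fills the width, so the image is 3725.00 × 2013.51.
Second fit — the 5:3 canvas into 2931×1954 spans the width: 2931.00 × 1758.60 (×0.7868 from 3725×2235).
The image scales with it: height 2013.51 × 0.7868 ≈ 1584.32.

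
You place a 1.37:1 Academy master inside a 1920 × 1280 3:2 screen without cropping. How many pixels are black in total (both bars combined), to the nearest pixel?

212992 pixels

1.37:1 Academy (1.370) < 3:2 (1.500), so the master fills the height.
Content width = 1280 × 1.370 ≈ 1753.6000 px.
Black = 1920 − 1753.6000 = 166.4000 px.
Across the 1280-px span: 166.4000 × 1280 ≈ 212992 px.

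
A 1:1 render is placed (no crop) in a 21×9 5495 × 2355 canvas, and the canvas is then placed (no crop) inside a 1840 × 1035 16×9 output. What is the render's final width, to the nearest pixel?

First fit — 1:1 into 5495×2355 spans the height: 2355.00 × 2355.00.
21×9 in 1840×1035: fills the width, so the intermediate becomes 1840.00 × 788.57 — a scale of ×0.3348.
Applying the same ×0.3348: 2355.00 → 788.57.

789 px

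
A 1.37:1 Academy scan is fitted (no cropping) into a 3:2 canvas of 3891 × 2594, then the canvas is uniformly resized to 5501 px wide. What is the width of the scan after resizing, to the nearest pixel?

At 3891×2594 the scan is height-limited, so width = 2594 × 1.370 ≈ 3553.78 px.
The frame scales by 5501/3891 = 1.4138; 3553.78 × 1.4138 ≈ 5024.25 px.

5024 px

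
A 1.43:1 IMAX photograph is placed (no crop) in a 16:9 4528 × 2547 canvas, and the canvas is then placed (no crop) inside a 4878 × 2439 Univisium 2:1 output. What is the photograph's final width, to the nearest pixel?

3488 px

First fit — 1.43:1 IMAX into 4528×2547 spans the height: 3642.21 × 2547.00.
16:9 in 4878×2439: fills the height, so the intermediate becomes 4336.00 × 2439.00 — a scale of ×0.9576.
Applying the same ×0.9576: 3642.21 → 3487.77.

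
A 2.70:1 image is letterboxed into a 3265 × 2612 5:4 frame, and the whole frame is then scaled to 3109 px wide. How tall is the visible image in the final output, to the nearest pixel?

1151 px

Fitted into 3265×2612, the image spans the width; its height is 3265 / 2.700 ≈ 1209.26 px.
Scaling 3265 → 3109 is ×0.9522, so the height becomes 1209.26 × 0.9522 ≈ 1151.48 px.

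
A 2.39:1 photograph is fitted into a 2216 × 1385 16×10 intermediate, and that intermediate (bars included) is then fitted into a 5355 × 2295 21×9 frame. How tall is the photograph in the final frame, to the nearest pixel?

1536 px

2.39:1 in 2216×1385: fills the width, so the photograph is 2216.00 × 927.20.
The 16×10 canvas is height-limited in 5355×2295, giving 3672.00 × 2295.00; scale factor 1.6570.
The photograph scales with it: height 927.20 × 1.6570 ≈ 1536.40.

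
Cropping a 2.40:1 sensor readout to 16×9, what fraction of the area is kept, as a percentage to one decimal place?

16×9 is narrower than 2.40:1, so the crop keeps the full height and trims the width.
Area ratio = (1.778)/(2.400) = 74.07% retained.

74.1%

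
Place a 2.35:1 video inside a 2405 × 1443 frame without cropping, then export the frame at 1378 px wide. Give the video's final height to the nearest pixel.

586 px

In the 2405×1443 frame the video fills the width: height = 2405 / 2.350 ≈ 1023.40 px.
Resizing to 1378 px wide multiplies everything by 0.5730: 1023.40 → 586.38 px.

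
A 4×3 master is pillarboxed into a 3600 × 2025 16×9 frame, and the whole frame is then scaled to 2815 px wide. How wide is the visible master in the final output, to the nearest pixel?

2111 px

Fitted into 3600×2025, the master spans the height; its width is 2025 × 4/3 ≈ 2700.00 px.
Resizing to 2815 px wide multiplies everything by 0.7819: 2700.00 → 2111.25 px.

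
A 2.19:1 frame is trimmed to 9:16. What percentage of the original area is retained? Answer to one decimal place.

Going from 2.19:1 to 9:16 means cutting width while keeping height.
Fraction kept = (0.562)/(2.190) ≈ 25.68%.

25.7%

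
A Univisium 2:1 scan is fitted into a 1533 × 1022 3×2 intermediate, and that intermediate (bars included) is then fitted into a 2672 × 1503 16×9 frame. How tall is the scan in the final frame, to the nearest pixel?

First fit — Univisium 2:1 into 1533×1022 spans the width: 1533.00 × 766.50.
3×2 in 2672×1503: fills the height, so the intermediate becomes 2254.50 × 1503.00 — a scale of ×1.4706.
The scan scales with it: height 766.50 × 1.4706 ≈ 1127.25.

1127 px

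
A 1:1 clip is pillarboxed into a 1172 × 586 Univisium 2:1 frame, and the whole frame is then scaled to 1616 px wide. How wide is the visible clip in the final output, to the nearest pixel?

808 px

Fitted into 1172×586, the clip spans the height; its width is 586 × 1/1 ≈ 586.00 px.
Scaling 1172 → 1616 is ×1.3788, so the width becomes 586.00 × 1.3788 ≈ 808.00 px.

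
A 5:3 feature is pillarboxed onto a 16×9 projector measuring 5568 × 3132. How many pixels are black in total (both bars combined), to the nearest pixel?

5:3 (1.667) < 16×9 (1.778), so the feature fills the height.
The feature is 3132 × 5/3 ≈ 5220.0000 px wide.
5568 − 5220.0000 = 348.0000 px of bars.
That's 348.0000 × 3132 ≈ 1089936 black pixels.

1089936 pixels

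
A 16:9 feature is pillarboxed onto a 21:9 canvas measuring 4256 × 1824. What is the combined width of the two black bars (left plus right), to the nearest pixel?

16:9 (1.778) < 21:9 (2.333), so the feature fills the height.
Content width = 1824 × 16/9 ≈ 3242.67 px.
4256 − 3242.67 = 1013.33 px of bars.

1013 px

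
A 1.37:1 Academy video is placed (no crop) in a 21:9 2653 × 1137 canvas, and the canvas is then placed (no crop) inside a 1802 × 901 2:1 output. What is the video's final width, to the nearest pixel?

1058 px

First fit — 1.37:1 Academy into 2653×1137 spans the height: 1557.69 × 1137.00.
The 21:9 canvas is width-limited in 1802×901, giving 1802.00 × 772.29; scale factor 0.6792.
So the video's width is 1557.69 × 0.6792 ≈ 1058.03.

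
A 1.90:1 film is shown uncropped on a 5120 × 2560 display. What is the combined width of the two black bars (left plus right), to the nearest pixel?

256 px

Since 1.900 < 2.000, the film is height-limited.
That makes the image 4864.00 px wide (2560 × 1.900).
5120 − 4864.00 = 256.00 px of bars.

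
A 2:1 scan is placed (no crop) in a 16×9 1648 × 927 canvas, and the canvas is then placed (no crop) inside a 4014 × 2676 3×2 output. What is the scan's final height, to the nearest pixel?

2:1 in 1648×927: fills the width, so the scan is 1648.00 × 824.00.
The 16×9 canvas is width-limited in 4014×2676, giving 4014.00 × 2257.88; scale factor 2.4357.
So the scan's height is 824.00 × 2.4357 ≈ 2007.00.

2007 px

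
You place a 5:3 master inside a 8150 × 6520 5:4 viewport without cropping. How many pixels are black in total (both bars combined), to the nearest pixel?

13284500 pixels

Since 1.667 > 1.250, the master is width-limited.
That makes the image 4890.0000 px tall (8150 × 3/5).
Black = 6520 − 4890.0000 = 1630.0000 px.
Bar area = 1630.0000 × 8150 ≈ 13284500 px.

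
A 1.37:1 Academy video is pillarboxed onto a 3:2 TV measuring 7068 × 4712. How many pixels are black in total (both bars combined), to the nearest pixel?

Since 1.370 < 1.500, the video is height-limited.
That makes the image 6455.4400 px wide (4712 × 1.370).
Black = 7068 − 6455.4400 = 612.5600 px.
That's 612.5600 × 4712 ≈ 2886383 black pixels.

2886383 pixels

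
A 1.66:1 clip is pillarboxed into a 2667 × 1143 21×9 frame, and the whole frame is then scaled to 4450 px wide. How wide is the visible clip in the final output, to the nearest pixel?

3166 px

Fitted into 2667×1143, the clip spans the height; its width is 1143 × 1.660 ≈ 1897.38 px.
The frame scales by 4450/2667 = 1.6685; 1897.38 × 1.6685 ≈ 3165.86 px.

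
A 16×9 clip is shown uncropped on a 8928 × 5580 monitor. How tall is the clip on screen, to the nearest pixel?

Since 1.778 > 1.600, the clip is width-limited.
The clip is 8928 × 9/16 ≈ 5022.00 px tall.

5022 px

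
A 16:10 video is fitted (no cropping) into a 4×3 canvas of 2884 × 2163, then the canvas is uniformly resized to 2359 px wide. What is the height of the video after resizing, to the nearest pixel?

1474 px

Fitted into 2884×2163, the video spans the width; its height is 2884 × 10/16 ≈ 1802.50 px.
Resizing to 2359 px wide multiplies everything by 0.8180: 1802.50 → 1474.38 px.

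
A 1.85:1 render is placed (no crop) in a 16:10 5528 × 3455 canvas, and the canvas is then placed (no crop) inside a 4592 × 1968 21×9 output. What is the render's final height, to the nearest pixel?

First fit — 1.85:1 into 5528×3455 spans the width: 5528.00 × 2988.11.
16:10 in 4592×1968: fills the height, so the intermediate becomes 3148.80 × 1968.00 — a scale of ×0.5696.
The render scales with it: height 2988.11 × 0.5696 ≈ 1702.05.

1702 px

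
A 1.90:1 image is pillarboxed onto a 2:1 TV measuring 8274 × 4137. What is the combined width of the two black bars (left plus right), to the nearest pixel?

Since 1.900 < 2.000, the image is height-limited.
That makes the image 7860.30 px wide (4137 × 1.900).
8274 − 7860.30 = 413.70 px of bars.

414 px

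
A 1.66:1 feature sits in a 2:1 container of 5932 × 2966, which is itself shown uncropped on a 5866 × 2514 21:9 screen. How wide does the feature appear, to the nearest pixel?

4173 px

First fit — 1.66:1 into 5932×2966 spans the height: 4923.56 × 2966.00.
Second fit — the 2:1 canvas into 5866×2514 spans the height: 5028.00 × 2514.00 (×0.8476 from 5932×2966).
The feature scales with it: width 4923.56 × 0.8476 ≈ 4173.24.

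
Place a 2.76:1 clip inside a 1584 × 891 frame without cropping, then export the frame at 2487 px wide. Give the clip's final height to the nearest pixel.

At 1584×891 the clip is width-limited, so height = 1584 / 2.760 ≈ 573.91 px.
The frame scales by 2487/1584 = 1.5701; 573.91 × 1.5701 ≈ 901.09 px.

901 px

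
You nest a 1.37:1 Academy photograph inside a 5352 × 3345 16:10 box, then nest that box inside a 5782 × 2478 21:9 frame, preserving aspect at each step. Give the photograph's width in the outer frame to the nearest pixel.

First fit — 1.37:1 Academy into 5352×3345 spans the height: 4582.65 × 3345.00.
Second fit — the 16:10 canvas into 5782×2478 spans the height: 3964.80 × 2478.00 (×0.7408 from 5352×3345).
So the photograph's width is 4582.65 × 0.7408 ≈ 3394.86.

3395 px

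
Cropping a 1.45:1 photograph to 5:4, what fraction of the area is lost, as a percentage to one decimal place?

The height stays; only width is cut (since 5:4 is narrower than 1.45:1).
Area ratio = (1.250)/(1.450) = 86.21%; the remaining 13.79% is cropped out.

13.8%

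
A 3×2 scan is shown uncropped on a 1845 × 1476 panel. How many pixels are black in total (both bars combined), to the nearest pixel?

3×2 (1.500) > 5:4 (1.250), so the scan fills the width.
The scan is 1845 × 2/3 ≈ 1230.0000 px tall.
1476 − 1230.0000 = 246.0000 px of bars.
Across the 1845-px span: 246.0000 × 1845 ≈ 453870 px.

453870 pixels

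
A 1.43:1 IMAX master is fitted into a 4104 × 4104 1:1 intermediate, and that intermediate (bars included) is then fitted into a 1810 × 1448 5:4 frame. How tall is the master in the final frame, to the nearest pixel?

1013 px

1.43:1 IMAX in 4104×4104: fills the width, so the master is 4104.00 × 2869.93.
The 1:1 canvas is height-limited in 1810×1448, giving 1448.00 × 1448.00; scale factor 0.3528.
The master scales with it: height 2869.93 × 0.3528 ≈ 1012.59.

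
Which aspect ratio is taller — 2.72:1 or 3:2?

3:2

2.72 and 3:2 = 1.5; 2.72 > 1.5. The smaller width-to-height ratio is the taller frame.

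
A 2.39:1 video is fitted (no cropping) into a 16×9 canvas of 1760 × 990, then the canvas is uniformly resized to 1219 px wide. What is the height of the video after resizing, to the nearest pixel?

510 px

Fitted into 1760×990, the video spans the width; its height is 1760 / 2.390 ≈ 736.40 px.
The frame scales by 1219/1760 = 0.6926; 736.40 × 0.6926 ≈ 510.04 px.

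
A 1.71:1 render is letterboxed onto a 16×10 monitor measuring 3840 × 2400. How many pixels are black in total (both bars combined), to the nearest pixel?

592842 pixels

1.71:1 (1.710) > 16×10 (1.600), so the render fills the width.
That makes the image 2245.6140 px tall (3840 / 1.710).
Black = 2400 − 2245.6140 = 154.3860 px.
That's 154.3860 × 3840 ≈ 592842 black pixels.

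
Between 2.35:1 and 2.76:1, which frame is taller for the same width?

2.35:1

2.35 and 2.76; 2.76 > 2.35. The smaller width-to-height ratio is the taller frame.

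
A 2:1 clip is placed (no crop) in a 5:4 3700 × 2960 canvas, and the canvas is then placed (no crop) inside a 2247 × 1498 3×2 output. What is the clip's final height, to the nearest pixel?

First fit — 2:1 into 3700×2960 spans the width: 3700.00 × 1850.00.
5:4 in 2247×1498: fills the height, so the intermediate becomes 1872.50 × 1498.00 — a scale of ×0.5061.
The clip scales with it: height 1850.00 × 0.5061 ≈ 936.25.

936 px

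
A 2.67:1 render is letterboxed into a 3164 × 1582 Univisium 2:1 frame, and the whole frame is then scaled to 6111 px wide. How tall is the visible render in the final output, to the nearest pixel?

Fitted into 3164×1582, the render spans the width; its height is 3164 / 2.670 ≈ 1185.02 px.
The frame scales by 6111/3164 = 1.9314; 1185.02 × 1.9314 ≈ 2288.76 px.

2289 px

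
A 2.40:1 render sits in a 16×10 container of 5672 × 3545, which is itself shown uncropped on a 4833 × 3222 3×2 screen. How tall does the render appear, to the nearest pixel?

Inside the 5672×3545 canvas the render is width-limited at 5672.00 × 2363.33.
Second fit — the 16×10 canvas into 4833×3222 spans the width: 4833.00 × 3020.62 (×0.8521 from 5672×3545).
So the render's height is 2363.33 × 0.8521 ≈ 2013.75.

2014 px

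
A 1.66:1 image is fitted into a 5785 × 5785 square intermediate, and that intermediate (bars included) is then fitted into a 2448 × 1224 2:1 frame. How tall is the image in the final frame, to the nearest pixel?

737 px

Inside the 5785×5785 canvas the image is width-limited at 5785.00 × 3484.94.
square in 2448×1224: fills the height, so the intermediate becomes 1224.00 × 1224.00 — a scale of ×0.2116.
The image scales with it: height 3484.94 × 0.2116 ≈ 737.35.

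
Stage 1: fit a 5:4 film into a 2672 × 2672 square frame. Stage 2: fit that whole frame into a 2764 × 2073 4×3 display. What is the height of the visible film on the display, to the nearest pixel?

1658 px

Inside the 2672×2672 canvas the film is width-limited at 2672.00 × 2137.60.
The square canvas is height-limited in 2764×2073, giving 2073.00 × 2073.00; scale factor 0.7758.
So the film's height is 2137.60 × 0.7758 ≈ 1658.40.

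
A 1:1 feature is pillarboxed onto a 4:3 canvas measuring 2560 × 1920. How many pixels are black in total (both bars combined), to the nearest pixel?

Since 1.000 < 1.333, the feature is height-limited.
Content width = 1920 × 1/1 ≈ 1920.0000 px.
Leftover width: 2560 − 1920.0000 = 640.0000 px.
Across the 1920-px span: 640.0000 × 1920 ≈ 1228800 px.

1228800 pixels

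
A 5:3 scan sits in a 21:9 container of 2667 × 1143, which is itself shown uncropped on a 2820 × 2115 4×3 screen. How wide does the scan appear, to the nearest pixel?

2014 px

5:3 in 2667×1143: fills the height, so the scan is 1905.00 × 1143.00.
Second fit — the 21:9 canvas into 2820×2115 spans the width: 2820.00 × 1208.57 (×1.0574 from 2667×1143).
The scan scales with it: width 1905.00 × 1.0574 ≈ 2014.29.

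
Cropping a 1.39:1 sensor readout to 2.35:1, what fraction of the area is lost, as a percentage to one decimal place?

2.35:1 is wider than 1.39:1, so the crop keeps the full width and trims the height.
Area ratio = (1.390)/(2.350) = 59.15%; the remaining 40.85% is cropped out.

40.9%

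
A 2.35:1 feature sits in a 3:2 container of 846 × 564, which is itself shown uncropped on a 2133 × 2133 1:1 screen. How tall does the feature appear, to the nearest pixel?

908 px

First fit — 2.35:1 into 846×564 spans the width: 846.00 × 360.00.
3:2 in 2133×2133: fills the width, so the intermediate becomes 2133.00 × 1422.00 — a scale of ×2.5213.
So the feature's height is 360.00 × 2.5213 ≈ 907.66.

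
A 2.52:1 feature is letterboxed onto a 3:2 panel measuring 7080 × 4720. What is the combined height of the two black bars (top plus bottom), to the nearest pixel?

2.52:1 is wider than 3:2, so it spans the full width.
That makes the image 2809.52 px tall (7080 / 2.520).
Black = 4720 − 2809.52 = 1910.48 px.

1910 px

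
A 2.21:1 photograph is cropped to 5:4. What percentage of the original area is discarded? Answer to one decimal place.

43.4%

Going from 2.21:1 to 5:4 means cutting width while keeping height.
(1.250)/(2.210) ≈ 0.566 of the area survives, leaving 43.44% discarded.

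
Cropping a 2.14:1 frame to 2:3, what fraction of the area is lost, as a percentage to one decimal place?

68.8%

The height stays; only width is cut (since 2:3 is narrower than 2.14:1).
Fraction kept = (0.667)/(2.140) ≈ 31.15%, so 68.85% is lost.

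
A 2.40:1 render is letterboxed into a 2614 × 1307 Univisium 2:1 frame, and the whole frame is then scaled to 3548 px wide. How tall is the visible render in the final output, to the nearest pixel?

1478 px

In the 2614×1307 frame the render fills the width: height = 2614 / 2.400 ≈ 1089.17 px.
Resizing to 3548 px wide multiplies everything by 1.3573: 1089.17 → 1478.33 px.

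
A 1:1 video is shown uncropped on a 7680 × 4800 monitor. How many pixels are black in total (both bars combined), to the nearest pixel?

13824000 pixels

Since 1.000 < 1.600, the video is height-limited.
The video is 4800 × 1/1 ≈ 4800.0000 px wide.
7680 − 4800.0000 = 2880.0000 px of bars.
That's 2880.0000 × 4800 ≈ 13824000 black pixels.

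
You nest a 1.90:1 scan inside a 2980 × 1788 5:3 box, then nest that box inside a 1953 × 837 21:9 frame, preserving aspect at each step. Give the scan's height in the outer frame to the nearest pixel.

734 px

Inside the 2980×1788 canvas the scan is width-limited at 2980.00 × 1568.42.
5:3 in 1953×837: fills the height, so the intermediate becomes 1395.00 × 837.00 — a scale of ×0.4681.
So the scan's height is 1568.42 × 0.4681 ≈ 734.21.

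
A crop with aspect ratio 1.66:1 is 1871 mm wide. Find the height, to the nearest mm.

1871 / 1.660 = 1127.11.

1127 mm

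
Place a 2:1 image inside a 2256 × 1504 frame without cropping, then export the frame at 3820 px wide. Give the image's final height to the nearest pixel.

1910 px

In the 2256×1504 frame the image fills the width: height = 2256 × 1/2 ≈ 1128.00 px.
Scaling 2256 → 3820 is ×1.6933, so the height becomes 1128.00 × 1.6933 ≈ 1910.00 px.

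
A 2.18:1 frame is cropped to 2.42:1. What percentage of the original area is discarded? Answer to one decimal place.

9.9%

2.42:1 is wider than 2.18:1, so the crop keeps the full width and trims the height.
(2.180)/(2.420) ≈ 0.901 of the area survives, leaving 9.92% discarded.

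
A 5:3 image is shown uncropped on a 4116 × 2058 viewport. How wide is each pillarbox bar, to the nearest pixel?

343 px

5:3 is narrower than 2:1, so it spans the full height.
That makes the image 3430.00 px wide (2058 × 5/3).
Leftover width: 4116 − 3430.00 = 686.00 px → 343.00 each side.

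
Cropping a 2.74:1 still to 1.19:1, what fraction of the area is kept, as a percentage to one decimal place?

Going from 2.74:1 to 1.19:1 means cutting width while keeping height.
(1.190)/(2.740) ≈ 0.434 of the area survives.

43.4%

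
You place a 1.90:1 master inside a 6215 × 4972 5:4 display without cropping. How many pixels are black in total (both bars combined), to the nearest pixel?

10571388 pixels

1.90:1 (1.900) > 5:4 (1.250), so the master fills the width.
The master is 6215 / 1.900 ≈ 3271.0526 px tall.
Black = 4972 − 3271.0526 = 1700.9474 px.
Across the 6215-px span: 1700.9474 × 6215 ≈ 10571388 px.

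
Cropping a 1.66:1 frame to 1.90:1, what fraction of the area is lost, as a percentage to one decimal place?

The width stays; only height is cut (since 1.90:1 is wider than 1.66:1).
Area ratio = (1.660)/(1.900) = 87.37%; the remaining 12.63% is cropped out.

12.6%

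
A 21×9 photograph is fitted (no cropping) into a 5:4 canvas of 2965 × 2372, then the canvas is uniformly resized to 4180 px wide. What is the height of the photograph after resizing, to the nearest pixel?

1791 px

In the 2965×2372 frame the photograph fills the width: height = 2965 × 9/21 ≈ 1270.71 px.
The frame scales by 4180/2965 = 1.4098; 1270.71 × 1.4098 ≈ 1791.43 px.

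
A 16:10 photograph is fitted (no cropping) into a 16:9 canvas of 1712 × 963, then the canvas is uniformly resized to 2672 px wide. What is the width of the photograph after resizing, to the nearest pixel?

2405 px

At 1712×963 the photograph is height-limited, so width = 963 × 16/10 ≈ 1540.80 px.
Scaling 1712 → 2672 is ×1.5607, so the width becomes 1540.80 × 1.5607 ≈ 2404.80 px.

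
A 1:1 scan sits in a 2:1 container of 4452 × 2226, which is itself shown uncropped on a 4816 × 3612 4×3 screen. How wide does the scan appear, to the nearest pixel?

Inside the 4452×2226 canvas the scan is height-limited at 2226.00 × 2226.00.
2:1 in 4816×3612: fills the width, so the intermediate becomes 4816.00 × 2408.00 — a scale of ×1.0818.
The scan scales with it: width 2226.00 × 1.0818 ≈ 2408.00.

2408 px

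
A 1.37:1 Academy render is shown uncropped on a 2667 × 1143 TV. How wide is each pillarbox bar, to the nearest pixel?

551 px

1.37:1 Academy is narrower than 21:9, so it spans the full height.
That makes the image 1565.91 px wide (1143 × 1.370).
Black = 2667 − 1565.91 = 1101.09 px, or 550.54 per bar.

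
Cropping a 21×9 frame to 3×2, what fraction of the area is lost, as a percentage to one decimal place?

Going from 21×9 to 3×2 means cutting width while keeping height.
Area ratio = (1.500)/(2.333) = 64.29%; the remaining 35.71% is cropped out.

35.7%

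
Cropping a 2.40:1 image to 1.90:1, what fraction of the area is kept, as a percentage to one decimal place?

79.2%

1.90:1 is narrower than 2.40:1, so the crop keeps the full height and trims the width.
Area ratio = (1.900)/(2.400) = 79.17% retained.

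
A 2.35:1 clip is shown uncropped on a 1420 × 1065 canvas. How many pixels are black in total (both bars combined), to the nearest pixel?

654257 pixels

Since 2.350 > 1.333, the clip is width-limited.
The clip is 1420 / 2.350 ≈ 604.2553 px tall.
Black = 1065 − 604.2553 = 460.7447 px.
Across the 1420-px span: 460.7447 × 1420 ≈ 654257 px.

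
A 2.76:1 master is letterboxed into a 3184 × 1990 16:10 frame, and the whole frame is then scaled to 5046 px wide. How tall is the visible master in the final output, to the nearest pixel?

1828 px

At 3184×1990 the master is width-limited, so height = 3184 / 2.760 ≈ 1153.62 px.
Resizing to 5046 px wide multiplies everything by 1.5848: 1153.62 → 1828.26 px.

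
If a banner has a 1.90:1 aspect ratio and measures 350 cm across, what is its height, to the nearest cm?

184 cm

350 / 1.900 = 184.21.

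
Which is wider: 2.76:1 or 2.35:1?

2.76:1

2.76 and 2.35; 2.76 > 2.35.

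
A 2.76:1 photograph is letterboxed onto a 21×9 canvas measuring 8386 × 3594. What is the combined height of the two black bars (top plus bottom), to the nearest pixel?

Since 2.760 > 2.333, the photograph is width-limited.
The photograph is 8386 / 2.760 ≈ 3038.41 px tall.
Black = 3594 − 3038.41 = 555.59 px.

556 px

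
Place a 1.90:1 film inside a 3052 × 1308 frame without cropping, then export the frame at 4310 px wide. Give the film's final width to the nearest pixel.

At 3052×1308 the film is height-limited, so width = 1308 × 1.900 ≈ 2485.20 px.
Resizing to 4310 px wide multiplies everything by 1.4122: 2485.20 → 3509.57 px.

3510 px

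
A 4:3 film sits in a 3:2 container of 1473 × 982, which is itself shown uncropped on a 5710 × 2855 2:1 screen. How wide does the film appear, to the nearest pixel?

3807 px

First fit — 4:3 into 1473×982 spans the height: 1309.33 × 982.00.
The 3:2 canvas is height-limited in 5710×2855, giving 4282.50 × 2855.00; scale factor 2.9073.
So the film's width is 1309.33 × 2.9073 ≈ 3806.67.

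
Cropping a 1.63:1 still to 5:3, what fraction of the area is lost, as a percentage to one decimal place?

2.2%

The width stays; only height is cut (since 5:3 is wider than 1.63:1).
Area ratio = (1.630)/(1.667) = 97.80%; the remaining 2.20% is cropped out.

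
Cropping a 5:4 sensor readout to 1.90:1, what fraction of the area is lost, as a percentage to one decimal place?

34.2%

The width stays; only height is cut (since 1.90:1 is wider than 5:4).
(1.250)/(1.900) ≈ 0.658 of the area survives, leaving 34.21% discarded.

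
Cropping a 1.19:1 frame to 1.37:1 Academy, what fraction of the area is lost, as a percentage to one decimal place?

13.1%

The width stays; only height is cut (since 1.37:1 Academy is wider than 1.19:1).
Fraction kept = (1.190)/(1.370) ≈ 86.86%, so 13.14% is lost.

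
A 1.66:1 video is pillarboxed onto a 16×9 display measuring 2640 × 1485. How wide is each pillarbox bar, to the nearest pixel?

Since 1.660 < 1.778, the video is height-limited.
Content width = 1485 × 1.660 ≈ 2465.10 px.
Black = 2640 − 2465.10 = 174.90 px, or 87.45 per bar.

87 px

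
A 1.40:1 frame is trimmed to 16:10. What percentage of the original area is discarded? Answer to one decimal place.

12.5%

16:10 is wider than 1.40:1, so the crop keeps the full width and trims the height.
(1.400)/(1.600) ≈ 0.875 of the area survives, leaving 12.50% discarded.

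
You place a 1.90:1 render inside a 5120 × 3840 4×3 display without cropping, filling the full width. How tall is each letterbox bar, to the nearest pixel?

That makes the image 2694.74 px tall (5120 / 1.900).
Black = 3840 − 2694.74 = 1145.26 px, or 572.63 per bar.

573 px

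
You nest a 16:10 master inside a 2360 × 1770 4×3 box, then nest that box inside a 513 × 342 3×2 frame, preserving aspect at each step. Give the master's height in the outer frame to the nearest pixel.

Inside the 2360×1770 canvas the master is width-limited at 2360.00 × 1475.00.
Second fit — the 4×3 canvas into 513×342 spans the height: 456.00 × 342.00 (×0.1932 from 2360×1770).
Applying the same ×0.1932: 1475.00 → 285.00.

285 px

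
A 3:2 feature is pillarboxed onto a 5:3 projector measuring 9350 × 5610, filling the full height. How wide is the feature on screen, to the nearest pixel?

Content width = 5610 × 3/2 ≈ 8415.00 px.

8415 px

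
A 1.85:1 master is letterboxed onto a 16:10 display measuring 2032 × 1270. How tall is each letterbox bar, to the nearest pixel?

1.85:1 (1.850) > 16:10 (1.600), so the master fills the width.
The master is 2032 / 1.850 ≈ 1098.38 px tall.
Black = 1270 − 1098.38 = 171.62 px, or 85.81 per bar.

86 px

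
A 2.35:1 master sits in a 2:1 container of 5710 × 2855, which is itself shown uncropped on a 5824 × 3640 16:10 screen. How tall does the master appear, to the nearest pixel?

2478 px

2.35:1 in 5710×2855: fills the width, so the master is 5710.00 × 2429.79.
2:1 in 5824×3640: fills the width, so the intermediate becomes 5824.00 × 2912.00 — a scale of ×1.0200.
Applying the same ×1.0200: 2429.79 → 2478.30.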